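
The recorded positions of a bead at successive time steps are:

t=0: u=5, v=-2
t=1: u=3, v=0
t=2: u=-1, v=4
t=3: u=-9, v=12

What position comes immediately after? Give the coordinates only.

Step-to-step displacements: (-2, +2), (-4, +4), (-8, +8); each is 2× the previous.
step 4: u=-9, v=12 + (-16, +16) → u=-25, v=28

u=-25, v=28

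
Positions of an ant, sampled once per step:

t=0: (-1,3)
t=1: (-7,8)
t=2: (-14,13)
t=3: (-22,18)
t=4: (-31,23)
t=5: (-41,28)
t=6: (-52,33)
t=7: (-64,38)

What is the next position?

(-77,43)

First differences are (-6,+5), (-7,+5), (-8,+5), (-9,+5), (-10,+5), (-11,+5), (-12,+5); their common second difference is (-1,+0) (constant acceleration).
step 8: (-64,38) + (-13,+5) → (-77,43)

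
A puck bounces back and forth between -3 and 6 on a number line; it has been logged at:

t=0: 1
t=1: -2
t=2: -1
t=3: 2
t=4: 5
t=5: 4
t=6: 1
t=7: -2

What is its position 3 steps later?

5

The value travels 3 per step and bounces off the walls at -3 and 6.
  step 8: -2 → -1
  step 9: -1 → 2
  step 10: 2 → 5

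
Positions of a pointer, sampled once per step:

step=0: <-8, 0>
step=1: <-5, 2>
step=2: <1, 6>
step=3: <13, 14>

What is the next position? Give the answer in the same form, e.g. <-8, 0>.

Step-to-step displacements: <+3, +2>, <+6, +4>, <+12, +8>; each is 2× the previous.
step 4: <13, 14> + <+24, +16> → <37, 30>

<37, 30>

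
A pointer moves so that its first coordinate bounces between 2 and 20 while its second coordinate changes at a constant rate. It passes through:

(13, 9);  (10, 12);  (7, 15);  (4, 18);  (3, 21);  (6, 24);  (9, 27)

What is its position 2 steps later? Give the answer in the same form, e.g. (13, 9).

The first coordinate reflects between 2 and 20, moving 3 per step.
  step 7: 9 → 12
  step 8: 12 → 15
The second coordinate changes by +3 each step: at step 8 it is 33.

(15, 33)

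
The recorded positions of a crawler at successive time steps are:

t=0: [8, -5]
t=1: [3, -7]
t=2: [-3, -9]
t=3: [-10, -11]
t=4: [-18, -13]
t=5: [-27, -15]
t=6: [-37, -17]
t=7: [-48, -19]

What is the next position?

Successive displacements: [-5, -2], [-6, -2], [-7, -2], [-8, -2], [-9, -2], [-10, -2], [-11, -2] — each changes by [-1, +0].
step 8: [-48, -19] + [-12, -2] → [-60, -21]

[-60, -21]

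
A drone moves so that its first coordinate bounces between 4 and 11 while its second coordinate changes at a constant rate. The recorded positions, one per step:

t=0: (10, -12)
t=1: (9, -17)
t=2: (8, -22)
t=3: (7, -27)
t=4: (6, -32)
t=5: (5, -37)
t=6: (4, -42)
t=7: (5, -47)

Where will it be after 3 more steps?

(8, -62)

The first coordinate travels 1 per step and bounces off the walls at 4 and 11.
  step 8: 5 → 6
  step 9: 6 → 7
  step 10: 7 → 8
The second coordinate changes by -5 each step: at step 10 it is -62.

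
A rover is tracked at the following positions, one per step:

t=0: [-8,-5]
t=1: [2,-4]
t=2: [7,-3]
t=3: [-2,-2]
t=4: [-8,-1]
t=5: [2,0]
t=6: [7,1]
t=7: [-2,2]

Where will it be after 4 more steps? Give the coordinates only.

[-2,6]

First: cycles through -8, 2, 7, -2 every 4 steps. Step 11 lands at position 3 of the cycle → -2.
Second: linear, +1 per step → 6 at step 11.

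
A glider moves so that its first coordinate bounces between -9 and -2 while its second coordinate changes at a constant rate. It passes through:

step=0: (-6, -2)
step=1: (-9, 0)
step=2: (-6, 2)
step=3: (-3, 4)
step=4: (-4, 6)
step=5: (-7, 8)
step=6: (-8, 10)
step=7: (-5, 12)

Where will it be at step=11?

The first coordinate travels 3 per step and bounces off the walls at -9 and -2.
  step 8: -5 → -2
  step 9: -2 → -5
  step 10: -5 → -8
  step 11: -8 → -7
The second coordinate changes by +2 each step: at step 11 it is 20.

(-7, 20)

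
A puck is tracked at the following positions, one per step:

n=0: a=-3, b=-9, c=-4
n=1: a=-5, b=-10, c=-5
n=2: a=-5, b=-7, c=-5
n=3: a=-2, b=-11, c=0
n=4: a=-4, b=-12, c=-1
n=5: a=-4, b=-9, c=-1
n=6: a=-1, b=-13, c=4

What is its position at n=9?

a=0, b=-15, c=8

Differencing gives (-2,-1,-1), (+0,+3,+0), (+3,-4,+5), (-2,-1,-1), (+0,+3,+0), (+3,-4,+5). This is the pattern (-2,-1,-1), (+0,+3,+0), (+3,-4,+5) repeated.
step 7: apply (-2,-1,-1) → a=-3, b=-14, c=3
step 8: apply (+0,+3,+0) → a=-3, b=-11, c=3
step 9: apply (+3,-4,+5) → a=0, b=-15, c=8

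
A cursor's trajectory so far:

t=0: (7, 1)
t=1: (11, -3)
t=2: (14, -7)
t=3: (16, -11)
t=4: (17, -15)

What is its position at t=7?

Taking differences between consecutive positions: (+4, -4), (+3, -4), (+2, -4), (+1, -4). These grow by (-1, +0) each step.
step 5: (17, -15) + (+0, -4) → (17, -19)
step 6: (17, -19) + (-1, -4) → (16, -23)
step 7: (16, -23) + (-2, -4) → (14, -27)

(14, -27)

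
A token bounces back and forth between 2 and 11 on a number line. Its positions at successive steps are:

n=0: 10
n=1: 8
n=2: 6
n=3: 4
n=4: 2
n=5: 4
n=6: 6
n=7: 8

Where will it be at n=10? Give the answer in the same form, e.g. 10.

8

The value reflects between 2 and 11, moving 2 per step.
  step 8: 8 → 10
  step 9: 10 → 10
  step 10: 10 → 8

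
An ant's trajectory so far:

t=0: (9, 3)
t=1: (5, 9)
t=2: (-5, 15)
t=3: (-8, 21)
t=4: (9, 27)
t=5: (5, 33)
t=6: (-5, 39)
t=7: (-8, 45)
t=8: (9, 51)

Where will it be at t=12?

The first coordinate repeats the cycle [9, 5, -5, -8] with period 4; step 12 mod 4 = 0, giving 9.
The second coordinate changes by +6 each step, so at step 12 it is 3 + 12·(6) = 75.

(9, 75)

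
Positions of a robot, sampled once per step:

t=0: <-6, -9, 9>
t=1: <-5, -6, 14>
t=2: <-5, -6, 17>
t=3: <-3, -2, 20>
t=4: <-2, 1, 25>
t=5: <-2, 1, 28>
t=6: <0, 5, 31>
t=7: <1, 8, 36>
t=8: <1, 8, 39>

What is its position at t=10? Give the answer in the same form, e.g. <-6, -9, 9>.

The moves between consecutive positions are <+1, +3, +5>, <+0, +0, +3>, <+2, +4, +3>, <+1, +3, +5>, <+0, +0, +3>, <+2, +4, +3>, <+1, +3, +5>, <+0, +0, +3>; they repeat the 3-cycle [<+1, +3, +5>, <+0, +0, +3>, <+2, +4, +3>].
step 9: apply <+2, +4, +3> → <3, 12, 42>
step 10: apply <+1, +3, +5> → <4, 15, 47>

<4, 15, 47>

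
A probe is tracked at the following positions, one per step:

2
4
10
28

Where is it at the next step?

82

Step-to-step displacements: +2, +6, +18; each is 3× the previous.
step 4: 28 + 54 → 82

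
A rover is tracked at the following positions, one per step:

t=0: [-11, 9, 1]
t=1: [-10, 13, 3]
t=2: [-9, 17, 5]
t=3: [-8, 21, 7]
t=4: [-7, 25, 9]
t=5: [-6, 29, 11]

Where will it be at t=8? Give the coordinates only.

Constant displacement of [+1, +4, +2] per step.
step 6: [-6, 29, 11] + [+1, +4, +2] → [-5, 33, 13]
step 7: [-5, 33, 13] + [+1, +4, +2] → [-4, 37, 15]
step 8: [-4, 37, 15] + [+1, +4, +2] → [-3, 41, 17]

[-3, 41, 17]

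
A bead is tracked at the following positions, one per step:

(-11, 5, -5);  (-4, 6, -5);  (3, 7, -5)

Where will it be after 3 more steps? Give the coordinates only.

The position changes by (+7, +1, +0) every step.
step 3: (3, 7, -5) + (+7, +1, +0) → (10, 8, -5)
step 4: (10, 8, -5) + (+7, +1, +0) → (17, 9, -5)
step 5: (17, 9, -5) + (+7, +1, +0) → (24, 10, -5)

(24, 10, -5)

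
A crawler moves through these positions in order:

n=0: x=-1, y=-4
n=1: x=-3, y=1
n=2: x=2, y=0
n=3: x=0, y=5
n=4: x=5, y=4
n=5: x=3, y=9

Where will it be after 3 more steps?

x=11, y=12

The moves between consecutive positions are (-2,+5), (+5,-1), (-2,+5), (+5,-1), (-2,+5); they repeat the 2-cycle [(-2,+5), (+5,-1)].
step 6: apply (+5,-1) → x=8, y=8
step 7: apply (-2,+5) → x=6, y=13
step 8: apply (+5,-1) → x=11, y=12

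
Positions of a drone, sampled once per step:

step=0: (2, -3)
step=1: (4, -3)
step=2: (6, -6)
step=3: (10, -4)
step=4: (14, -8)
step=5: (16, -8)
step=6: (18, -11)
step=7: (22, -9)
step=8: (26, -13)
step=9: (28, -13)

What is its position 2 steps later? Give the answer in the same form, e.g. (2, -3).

(34, -14)

Step-to-step displacements: (+2, +0), (+2, -3), (+4, +2), (+4, -4), (+2, +0), (+2, -3), (+4, +2), (+4, -4), (+2, +0) — a repeating cycle of length 4.
step 10: apply (+2, -3) → (30, -16)
step 11: apply (+4, +2) → (34, -14)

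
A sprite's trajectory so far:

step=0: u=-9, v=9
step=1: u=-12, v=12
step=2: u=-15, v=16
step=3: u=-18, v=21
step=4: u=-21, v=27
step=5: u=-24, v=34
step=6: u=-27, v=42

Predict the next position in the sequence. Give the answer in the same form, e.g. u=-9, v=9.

Successive displacements: (-3, +3), (-3, +4), (-3, +5), (-3, +6), (-3, +7), (-3, +8) — each changes by (+0, +1).
step 7: u=-27, v=42 + (-3, +9) → u=-30, v=51

u=-30, v=51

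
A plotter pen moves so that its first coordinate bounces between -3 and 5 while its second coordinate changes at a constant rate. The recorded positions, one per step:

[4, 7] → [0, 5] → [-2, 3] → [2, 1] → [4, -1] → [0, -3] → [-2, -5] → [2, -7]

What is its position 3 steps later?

[-2, -13]

The first coordinate travels 4 per step and bounces off the walls at -3 and 5.
  step 8: 2 → 4
  step 9: 4 → 0
  step 10: 0 → -2
The second coordinate changes by -2 each step: at step 10 it is -13.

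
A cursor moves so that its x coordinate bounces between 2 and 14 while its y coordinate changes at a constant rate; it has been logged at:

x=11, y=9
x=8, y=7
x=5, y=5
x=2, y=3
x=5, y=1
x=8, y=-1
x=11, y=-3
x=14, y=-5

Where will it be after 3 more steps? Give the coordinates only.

The x coordinate travels 3 per step and bounces off the walls at 2 and 14.
  step 8: 14 → 11
  step 9: 11 → 8
  step 10: 8 → 5
The y coordinate changes by -2 each step: at step 10 it is -11.

x=5, y=-11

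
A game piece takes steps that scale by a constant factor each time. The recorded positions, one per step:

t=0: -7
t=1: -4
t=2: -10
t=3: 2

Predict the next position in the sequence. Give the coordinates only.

-22

Consecutive displacements +3, -6, +12 scale by a factor of -2 each step.
step 4: 2 − 24 → -22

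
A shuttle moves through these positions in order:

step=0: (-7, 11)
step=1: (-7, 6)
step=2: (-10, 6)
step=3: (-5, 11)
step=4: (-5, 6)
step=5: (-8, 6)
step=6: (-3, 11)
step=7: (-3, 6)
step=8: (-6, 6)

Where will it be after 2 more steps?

Differencing gives (+0, -5), (-3, +0), (+5, +5), (+0, -5), (-3, +0), (+5, +5), (+0, -5), (-3, +0). This is the pattern (+0, -5), (-3, +0), (+5, +5) repeated.
step 9: apply (+5, +5) → (-1, 11)
step 10: apply (+0, -5) → (-1, 6)

(-1, 6)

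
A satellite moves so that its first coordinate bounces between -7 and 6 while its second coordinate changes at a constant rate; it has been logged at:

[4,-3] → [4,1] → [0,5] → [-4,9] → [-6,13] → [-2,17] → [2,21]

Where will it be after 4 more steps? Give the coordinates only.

The first coordinate reflects between -7 and 6, moving 4 per step.
  step 7: 2 → 6
  step 8: 6 → 2
  step 9: 2 → -2
  step 10: -2 → -6
The second coordinate changes by +4 each step: at step 10 it is 37.

[-6,37]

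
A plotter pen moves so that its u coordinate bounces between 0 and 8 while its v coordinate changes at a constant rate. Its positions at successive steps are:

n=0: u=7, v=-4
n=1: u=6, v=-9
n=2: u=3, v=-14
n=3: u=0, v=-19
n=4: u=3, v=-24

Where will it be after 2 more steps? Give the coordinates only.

u=7, v=-34

The u coordinate reflects between 0 and 8, moving 3 per step.
  step 5: 3 → 6
  step 6: 6 → 7
The v coordinate changes by -5 each step: at step 6 it is -34.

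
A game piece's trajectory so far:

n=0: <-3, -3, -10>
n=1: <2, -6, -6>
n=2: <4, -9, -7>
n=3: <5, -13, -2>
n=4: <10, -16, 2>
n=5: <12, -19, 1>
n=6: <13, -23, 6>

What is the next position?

Step-to-step displacements: <+5, -3, +4>, <+2, -3, -1>, <+1, -4, +5>, <+5, -3, +4>, <+2, -3, -1>, <+1, -4, +5> — a repeating cycle of length 3.
step 7: apply <+5, -3, +4> → <18, -26, 10>

<18, -26, 10>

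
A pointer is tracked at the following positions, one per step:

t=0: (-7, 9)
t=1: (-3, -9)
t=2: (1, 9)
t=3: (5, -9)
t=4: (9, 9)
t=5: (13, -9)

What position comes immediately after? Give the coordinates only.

The first coordinate changes by +4 each step, so at step 6 it is -7 + 6·(4) = 17.
The second coordinate repeats the cycle [9, -9] with period 2; step 6 mod 2 = 0, giving 9.

(17, 9)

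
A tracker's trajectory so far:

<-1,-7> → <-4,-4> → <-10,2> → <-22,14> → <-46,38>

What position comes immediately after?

Consecutive displacements <-3,+3>, <-6,+6>, <-12,+12>, <-24,+24> scale by a factor of 2 each step.
step 5: <-46,38> + <-48,+48> → <-94,86>

<-94,86>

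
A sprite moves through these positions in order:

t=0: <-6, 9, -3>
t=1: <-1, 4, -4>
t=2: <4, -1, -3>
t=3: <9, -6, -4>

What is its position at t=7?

<29, -26, -4>

The first coordinate changes by +5 each step, so at step 7 it is -6 + 7·(5) = 29.
The second coordinate changes by -5 each step, so at step 7 it is 9 + 7·(-5) = -26.
The third coordinate repeats the cycle [-3, -4] with period 2; step 7 mod 2 = 1, giving -4.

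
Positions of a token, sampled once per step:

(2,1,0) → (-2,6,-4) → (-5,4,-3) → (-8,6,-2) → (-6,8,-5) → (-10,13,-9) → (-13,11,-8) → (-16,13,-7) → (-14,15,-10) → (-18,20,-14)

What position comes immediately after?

Step-to-step displacements: (-4,+5,-4), (-3,-2,+1), (-3,+2,+1), (+2,+2,-3), (-4,+5,-4), (-3,-2,+1), (-3,+2,+1), (+2,+2,-3), (-4,+5,-4) — a repeating cycle of length 4.
step 10: apply (-3,-2,+1) → (-21,18,-13)

(-21,18,-13)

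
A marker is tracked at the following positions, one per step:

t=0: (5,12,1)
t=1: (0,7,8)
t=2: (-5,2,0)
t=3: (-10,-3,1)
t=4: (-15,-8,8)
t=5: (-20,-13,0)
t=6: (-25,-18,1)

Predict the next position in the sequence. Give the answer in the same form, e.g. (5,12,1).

(-30,-23,8)

First: linear, -5 per step → -30 at step 7.
Second: linear, -5 per step → -23 at step 7.
Third: cycles through 1, 8, 0 every 3 steps. Step 7 lands at position 1 of the cycle → 8.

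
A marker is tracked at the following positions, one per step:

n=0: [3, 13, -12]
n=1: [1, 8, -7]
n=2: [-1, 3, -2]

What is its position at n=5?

[-7, -12, 13]

Constant displacement of [-2, -5, +5] per step.
step 3: [-1, 3, -2] + [-2, -5, +5] → [-3, -2, 3]
step 4: [-3, -2, 3] + [-2, -5, +5] → [-5, -7, 8]
step 5: [-5, -7, 8] + [-2, -5, +5] → [-7, -12, 13]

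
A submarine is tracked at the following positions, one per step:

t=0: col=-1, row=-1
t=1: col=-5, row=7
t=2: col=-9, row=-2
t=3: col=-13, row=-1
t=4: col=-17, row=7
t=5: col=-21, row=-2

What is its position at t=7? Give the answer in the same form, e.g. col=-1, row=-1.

The col coordinate changes by -4 each step, so at step 7 it is -1 + 7·(-4) = -29.
The row coordinate repeats the cycle [-1, 7, -2] with period 3; step 7 mod 3 = 1, giving 7.

col=-29, row=7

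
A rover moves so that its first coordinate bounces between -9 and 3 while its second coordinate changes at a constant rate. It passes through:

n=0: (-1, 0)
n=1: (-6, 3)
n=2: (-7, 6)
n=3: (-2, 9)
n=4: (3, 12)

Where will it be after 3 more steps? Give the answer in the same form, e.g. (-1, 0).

The first coordinate travels 5 per step and bounces off the walls at -9 and 3.
  step 5: 3 → -2
  step 6: -2 → -7
  step 7: -7 → -6
The second coordinate changes by +3 each step: at step 7 it is 21.

(-6, 21)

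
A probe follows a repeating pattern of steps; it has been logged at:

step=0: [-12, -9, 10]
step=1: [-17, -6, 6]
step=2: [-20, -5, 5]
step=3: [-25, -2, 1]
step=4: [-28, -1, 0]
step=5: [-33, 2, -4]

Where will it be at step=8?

[-44, 7, -10]

The moves between consecutive positions are [-5, +3, -4], [-3, +1, -1], [-5, +3, -4], [-3, +1, -1], [-5, +3, -4]; they repeat the 2-cycle [[-5, +3, -4], [-3, +1, -1]].
step 6: apply [-3, +1, -1] → [-36, 3, -5]
step 7: apply [-5, +3, -4] → [-41, 6, -9]
step 8: apply [-3, +1, -1] → [-44, 7, -10]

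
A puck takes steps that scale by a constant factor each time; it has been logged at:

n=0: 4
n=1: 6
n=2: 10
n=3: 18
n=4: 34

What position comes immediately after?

Step-to-step displacements: +2, +4, +8, +16; each is 2× the previous.
step 5: 34 + 32 → 66

66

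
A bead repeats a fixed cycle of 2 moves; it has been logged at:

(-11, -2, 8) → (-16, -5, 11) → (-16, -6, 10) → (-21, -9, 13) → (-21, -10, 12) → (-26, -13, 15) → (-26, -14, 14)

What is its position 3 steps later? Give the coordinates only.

(-36, -21, 19)

Differencing gives (-5, -3, +3), (+0, -1, -1), (-5, -3, +3), (+0, -1, -1), (-5, -3, +3), (+0, -1, -1). This is the pattern (-5, -3, +3), (+0, -1, -1) repeated.
step 7: apply (-5, -3, +3) → (-31, -17, 17)
step 8: apply (+0, -1, -1) → (-31, -18, 16)
step 9: apply (-5, -3, +3) → (-36, -21, 19)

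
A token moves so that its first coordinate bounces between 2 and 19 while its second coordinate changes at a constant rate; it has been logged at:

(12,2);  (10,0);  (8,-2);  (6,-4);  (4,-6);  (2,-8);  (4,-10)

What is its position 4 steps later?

The first coordinate travels 2 per step and bounces off the walls at 2 and 19.
  step 7: 4 → 6
  step 8: 6 → 8
  step 9: 8 → 10
  step 10: 10 → 12
The second coordinate changes by -2 each step: at step 10 it is -18.

(12,-18)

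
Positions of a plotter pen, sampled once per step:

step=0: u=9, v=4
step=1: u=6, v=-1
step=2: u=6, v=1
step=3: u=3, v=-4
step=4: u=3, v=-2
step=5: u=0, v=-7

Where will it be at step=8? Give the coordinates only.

Step-to-step displacements: (-3, -5), (+0, +2), (-3, -5), (+0, +2), (-3, -5) — a repeating cycle of length 2.
step 6: apply (+0, +2) → u=0, v=-5
step 7: apply (-3, -5) → u=-3, v=-10
step 8: apply (+0, +2) → u=-3, v=-8

u=-3, v=-8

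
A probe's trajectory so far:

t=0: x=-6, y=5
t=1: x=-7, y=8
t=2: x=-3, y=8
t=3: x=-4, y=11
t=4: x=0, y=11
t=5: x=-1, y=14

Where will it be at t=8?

x=6, y=17

Step-to-step displacements: (-1, +3), (+4, +0), (-1, +3), (+4, +0), (-1, +3) — a repeating cycle of length 2.
step 6: apply (+4, +0) → x=3, y=14
step 7: apply (-1, +3) → x=2, y=17
step 8: apply (+4, +0) → x=6, y=17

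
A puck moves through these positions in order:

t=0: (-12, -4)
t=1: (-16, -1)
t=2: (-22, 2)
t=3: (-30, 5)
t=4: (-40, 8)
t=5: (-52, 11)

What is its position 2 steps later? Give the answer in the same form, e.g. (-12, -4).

(-82, 17)

Successive displacements: (-4, +3), (-6, +3), (-8, +3), (-10, +3), (-12, +3) — each changes by (-2, +0).
step 6: (-52, 11) + (-14, +3) → (-66, 14)
step 7: (-66, 14) + (-16, +3) → (-82, 17)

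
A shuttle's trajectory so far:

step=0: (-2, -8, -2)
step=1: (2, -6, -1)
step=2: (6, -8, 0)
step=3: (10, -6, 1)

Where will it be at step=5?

The first coordinate changes by +4 each step, so at step 5 it is -2 + 5·(4) = 18.
The second coordinate repeats the cycle [-8, -6] with period 2; step 5 mod 2 = 1, giving -6.
The third coordinate changes by +1 each step, so at step 5 it is -2 + 5·(1) = 3.

(18, -6, 3)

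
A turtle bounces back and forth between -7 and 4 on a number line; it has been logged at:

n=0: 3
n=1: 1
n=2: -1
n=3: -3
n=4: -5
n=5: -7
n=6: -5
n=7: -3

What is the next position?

The value reflects between -7 and 4, moving 2 per step.
  step 8: -3 → -1

-1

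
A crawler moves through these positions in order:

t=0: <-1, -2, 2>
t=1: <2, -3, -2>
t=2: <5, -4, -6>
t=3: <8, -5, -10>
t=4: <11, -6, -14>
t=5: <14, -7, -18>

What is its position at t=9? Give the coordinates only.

Each step adds <+3, -1, -4> to the position.
step 6: <14, -7, -18> + <+3, -1, -4> → <17, -8, -22>
step 7: <17, -8, -22> + <+3, -1, -4> → <20, -9, -26>
step 8: <20, -9, -26> + <+3, -1, -4> → <23, -10, -30>
step 9: <23, -10, -30> + <+3, -1, -4> → <26, -11, -34>

<26, -11, -34>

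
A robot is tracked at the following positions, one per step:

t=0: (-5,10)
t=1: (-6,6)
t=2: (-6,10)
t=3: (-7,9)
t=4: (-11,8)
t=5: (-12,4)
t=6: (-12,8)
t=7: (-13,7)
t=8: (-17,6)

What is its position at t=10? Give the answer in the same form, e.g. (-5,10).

(-18,6)

The moves between consecutive positions are (-1,-4), (+0,+4), (-1,-1), (-4,-1), (-1,-4), (+0,+4), (-1,-1), (-4,-1); they repeat the 4-cycle [(-1,-4), (+0,+4), (-1,-1), (-4,-1)].
step 9: apply (-1,-4) → (-18,2)
step 10: apply (+0,+4) → (-18,6)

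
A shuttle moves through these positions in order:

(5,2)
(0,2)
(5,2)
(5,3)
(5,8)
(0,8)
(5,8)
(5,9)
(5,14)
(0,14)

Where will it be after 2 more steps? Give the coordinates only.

The moves between consecutive positions are (-5,+0), (+5,+0), (+0,+1), (+0,+5), (-5,+0), (+5,+0), (+0,+1), (+0,+5), (-5,+0); they repeat the 4-cycle [(-5,+0), (+5,+0), (+0,+1), (+0,+5)].
step 10: apply (+5,+0) → (5,14)
step 11: apply (+0,+1) → (5,15)

(5,15)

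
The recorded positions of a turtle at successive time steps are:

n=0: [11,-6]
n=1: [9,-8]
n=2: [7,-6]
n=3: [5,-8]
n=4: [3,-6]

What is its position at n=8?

The first coordinate changes by -2 each step, so at step 8 it is 11 + 8·(-2) = -5.
The second coordinate repeats the cycle [-6, -8] with period 2; step 8 mod 2 = 0, giving -6.

[-5,-6]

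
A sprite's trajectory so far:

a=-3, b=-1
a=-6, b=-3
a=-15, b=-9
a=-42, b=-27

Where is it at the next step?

a=-123, b=-81

Step-to-step displacements: (-3, -2), (-9, -6), (-27, -18); each is 3× the previous.
step 4: a=-42, b=-27 + (-81, -54) → a=-123, b=-81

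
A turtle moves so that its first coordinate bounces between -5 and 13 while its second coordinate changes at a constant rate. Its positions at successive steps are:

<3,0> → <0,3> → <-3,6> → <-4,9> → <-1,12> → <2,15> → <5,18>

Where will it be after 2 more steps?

<11,24>

The first coordinate travels 3 per step and bounces off the walls at -5 and 13.
  step 7: 5 → 8
  step 8: 8 → 11
The second coordinate changes by +3 each step: at step 8 it is 24.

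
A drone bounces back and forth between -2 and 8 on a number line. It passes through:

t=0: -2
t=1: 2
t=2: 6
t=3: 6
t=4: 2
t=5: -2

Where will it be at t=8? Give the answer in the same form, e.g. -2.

6

The value reflects between -2 and 8, moving 4 per step.
  step 6: -2 → 2
  step 7: 2 → 6
  step 8: 6 → 6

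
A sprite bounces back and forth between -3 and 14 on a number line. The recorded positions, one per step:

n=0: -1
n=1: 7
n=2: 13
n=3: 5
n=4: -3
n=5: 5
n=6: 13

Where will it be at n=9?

3

The value travels 8 per step and bounces off the walls at -3 and 14.
  step 7: 13 → 7
  step 8: 7 → -1
  step 9: -1 → 3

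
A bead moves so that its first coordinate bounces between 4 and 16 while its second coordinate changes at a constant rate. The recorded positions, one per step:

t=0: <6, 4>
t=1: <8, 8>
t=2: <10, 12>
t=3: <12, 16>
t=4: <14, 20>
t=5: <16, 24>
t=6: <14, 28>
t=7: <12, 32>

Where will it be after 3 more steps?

<6, 44>

The first coordinate travels 2 per step and bounces off the walls at 4 and 16.
  step 8: 12 → 10
  step 9: 10 → 8
  step 10: 8 → 6
The second coordinate changes by +4 each step: at step 10 it is 44.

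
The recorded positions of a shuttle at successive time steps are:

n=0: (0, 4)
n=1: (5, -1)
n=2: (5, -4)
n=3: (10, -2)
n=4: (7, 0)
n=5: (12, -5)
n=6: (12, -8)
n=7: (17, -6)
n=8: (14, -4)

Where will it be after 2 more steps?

(19, -12)

Step-to-step displacements: (+5, -5), (+0, -3), (+5, +2), (-3, +2), (+5, -5), (+0, -3), (+5, +2), (-3, +2) — a repeating cycle of length 4.
step 9: apply (+5, -5) → (19, -9)
step 10: apply (+0, -3) → (19, -12)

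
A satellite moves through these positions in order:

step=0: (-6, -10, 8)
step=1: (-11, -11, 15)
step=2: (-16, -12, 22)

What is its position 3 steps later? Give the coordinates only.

Constant displacement of (-5, -1, +7) per step.
step 3: (-16, -12, 22) + (-5, -1, +7) → (-21, -13, 29)
step 4: (-21, -13, 29) + (-5, -1, +7) → (-26, -14, 36)
step 5: (-26, -14, 36) + (-5, -1, +7) → (-31, -15, 43)

(-31, -15, 43)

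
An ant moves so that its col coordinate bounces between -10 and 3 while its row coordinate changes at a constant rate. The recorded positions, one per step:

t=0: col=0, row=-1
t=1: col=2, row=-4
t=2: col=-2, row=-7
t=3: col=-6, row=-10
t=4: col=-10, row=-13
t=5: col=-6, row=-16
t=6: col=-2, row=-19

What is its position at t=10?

col=-8, row=-31

The col coordinate reflects between -10 and 3, moving 4 per step.
  step 7: -2 → 2
  step 8: 2 → 0
  step 9: 0 → -4
  step 10: -4 → -8
The row coordinate changes by -3 each step: at step 10 it is -31.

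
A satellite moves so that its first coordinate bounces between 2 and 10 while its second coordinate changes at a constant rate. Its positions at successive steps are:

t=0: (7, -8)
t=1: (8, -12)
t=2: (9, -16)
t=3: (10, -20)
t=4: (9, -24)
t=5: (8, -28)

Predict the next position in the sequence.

(7, -32)

The first coordinate travels 1 per step and bounces off the walls at 2 and 10.
  step 6: 8 → 7
The second coordinate changes by -4 each step: at step 6 it is -32.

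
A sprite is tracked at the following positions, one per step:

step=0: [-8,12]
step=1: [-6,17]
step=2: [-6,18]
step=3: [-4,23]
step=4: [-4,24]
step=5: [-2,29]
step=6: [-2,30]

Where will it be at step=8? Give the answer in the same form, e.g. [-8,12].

[0,36]

The moves between consecutive positions are [+2,+5], [+0,+1], [+2,+5], [+0,+1], [+2,+5], [+0,+1]; they repeat the 2-cycle [[+2,+5], [+0,+1]].
step 7: apply [+2,+5] → [0,35]
step 8: apply [+0,+1] → [0,36]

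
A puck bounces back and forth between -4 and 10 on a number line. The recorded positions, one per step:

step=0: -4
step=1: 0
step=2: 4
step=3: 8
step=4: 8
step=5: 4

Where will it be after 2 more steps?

-4

The value reflects between -4 and 10, moving 4 per step.
  step 6: 4 → 0
  step 7: 0 → -4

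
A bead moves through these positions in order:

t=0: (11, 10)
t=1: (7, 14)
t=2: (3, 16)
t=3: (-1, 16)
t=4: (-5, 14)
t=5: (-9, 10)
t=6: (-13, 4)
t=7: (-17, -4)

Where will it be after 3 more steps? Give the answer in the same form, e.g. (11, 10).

First differences are (-4, +4), (-4, +2), (-4, +0), (-4, -2), (-4, -4), (-4, -6), (-4, -8); their common second difference is (+0, -2) (constant acceleration).
step 8: (-17, -4) + (-4, -10) → (-21, -14)
step 9: (-21, -14) + (-4, -12) → (-25, -26)
step 10: (-25, -26) + (-4, -14) → (-29, -40)

(-29, -40)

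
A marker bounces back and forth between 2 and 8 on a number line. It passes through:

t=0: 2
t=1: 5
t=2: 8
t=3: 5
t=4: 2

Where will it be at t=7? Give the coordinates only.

The value reflects between 2 and 8, moving 3 per step.
  step 5: 2 → 5
  step 6: 5 → 8
  step 7: 8 → 5

5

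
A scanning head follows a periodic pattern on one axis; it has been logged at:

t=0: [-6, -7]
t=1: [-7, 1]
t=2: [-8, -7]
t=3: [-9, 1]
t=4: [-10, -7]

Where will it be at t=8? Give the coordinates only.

[-14, -7]

First: linear, -1 per step → -14 at step 8.
Second: cycles through -7, 1 every 2 steps. Step 8 lands at position 0 of the cycle → -7.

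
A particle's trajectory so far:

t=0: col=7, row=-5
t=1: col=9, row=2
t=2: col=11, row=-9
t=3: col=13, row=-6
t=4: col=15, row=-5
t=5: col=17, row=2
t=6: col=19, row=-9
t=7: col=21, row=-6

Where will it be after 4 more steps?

The col coordinate changes by +2 each step, so at step 11 it is 7 + 11·(2) = 29.
The row coordinate repeats the cycle [-5, 2, -9, -6] with period 4; step 11 mod 4 = 3, giving -6.

col=29, row=-6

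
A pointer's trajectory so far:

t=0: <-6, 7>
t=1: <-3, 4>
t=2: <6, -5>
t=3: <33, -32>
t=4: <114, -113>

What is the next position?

Consecutive displacements <+3, -3>, <+9, -9>, <+27, -27>, <+81, -81> scale by a factor of 3 each step.
step 5: <114, -113> + <+243, -243> → <357, -356>

<357, -356>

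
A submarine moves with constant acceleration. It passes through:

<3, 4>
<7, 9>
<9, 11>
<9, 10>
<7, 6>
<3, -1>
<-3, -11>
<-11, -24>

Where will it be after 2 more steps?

First differences are <+4, +5>, <+2, +2>, <+0, -1>, <-2, -4>, <-4, -7>, <-6, -10>, <-8, -13>; their common second difference is <-2, -3> (constant acceleration).
step 8: <-11, -24> + <-10, -16> → <-21, -40>
step 9: <-21, -40> + <-12, -19> → <-33, -59>

<-33, -59>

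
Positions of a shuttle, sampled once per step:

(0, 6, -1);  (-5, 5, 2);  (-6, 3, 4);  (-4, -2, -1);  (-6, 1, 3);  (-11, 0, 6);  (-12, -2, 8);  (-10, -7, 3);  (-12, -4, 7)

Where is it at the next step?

(-17, -5, 10)

Differencing gives (-5, -1, +3), (-1, -2, +2), (+2, -5, -5), (-2, +3, +4), (-5, -1, +3), (-1, -2, +2), (+2, -5, -5), (-2, +3, +4). This is the pattern (-5, -1, +3), (-1, -2, +2), (+2, -5, -5), (-2, +3, +4) repeated.
step 9: apply (-5, -1, +3) → (-17, -5, 10)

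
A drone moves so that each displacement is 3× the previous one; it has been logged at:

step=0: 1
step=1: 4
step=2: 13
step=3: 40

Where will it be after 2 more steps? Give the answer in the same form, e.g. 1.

Consecutive displacements +3, +9, +27 scale by a factor of 3 each step.
step 4: 40 + 81 → 121
step 5: 121 + 243 → 364

364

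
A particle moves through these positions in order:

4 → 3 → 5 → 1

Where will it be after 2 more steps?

Consecutive displacements -1, +2, -4 scale by a factor of -2 each step.
step 4: 1 + 8 → 9
step 5: 9 − 16 → -7

-7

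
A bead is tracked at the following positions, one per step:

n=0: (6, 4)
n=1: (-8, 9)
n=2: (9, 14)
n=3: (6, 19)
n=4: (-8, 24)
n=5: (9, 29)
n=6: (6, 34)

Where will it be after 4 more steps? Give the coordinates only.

(-8, 54)

First: cycles through 6, -8, 9 every 3 steps. Step 10 lands at position 1 of the cycle → -8.
Second: linear, +5 per step → 54 at step 10.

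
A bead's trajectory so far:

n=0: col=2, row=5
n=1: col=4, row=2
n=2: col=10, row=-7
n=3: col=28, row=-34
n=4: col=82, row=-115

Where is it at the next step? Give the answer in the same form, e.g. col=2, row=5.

col=244, row=-358

Consecutive displacements (+2, -3), (+6, -9), (+18, -27), (+54, -81) scale by a factor of 3 each step.
step 5: col=82, row=-115 + (+162, -243) → col=244, row=-358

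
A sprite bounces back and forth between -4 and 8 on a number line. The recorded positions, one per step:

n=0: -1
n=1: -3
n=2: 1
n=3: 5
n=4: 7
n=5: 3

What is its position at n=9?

The value travels 4 per step and bounces off the walls at -4 and 8.
  step 6: 3 → -1
  step 7: -1 → -3
  step 8: -3 → 1
  step 9: 1 → 5

5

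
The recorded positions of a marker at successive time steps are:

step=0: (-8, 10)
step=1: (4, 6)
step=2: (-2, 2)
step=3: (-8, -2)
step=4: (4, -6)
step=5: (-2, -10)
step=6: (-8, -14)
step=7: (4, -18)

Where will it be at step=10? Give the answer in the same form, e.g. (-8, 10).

(4, -30)

The first coordinate repeats the cycle [-8, 4, -2] with period 3; step 10 mod 3 = 1, giving 4.
The second coordinate changes by -4 each step, so at step 10 it is 10 + 10·(-4) = -30.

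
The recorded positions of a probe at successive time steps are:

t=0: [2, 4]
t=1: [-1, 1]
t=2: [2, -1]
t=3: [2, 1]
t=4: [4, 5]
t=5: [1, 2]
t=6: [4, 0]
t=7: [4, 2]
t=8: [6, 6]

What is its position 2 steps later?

Step-to-step displacements: [-3, -3], [+3, -2], [+0, +2], [+2, +4], [-3, -3], [+3, -2], [+0, +2], [+2, +4] — a repeating cycle of length 4.
step 9: apply [-3, -3] → [3, 3]
step 10: apply [+3, -2] → [6, 1]

[6, 1]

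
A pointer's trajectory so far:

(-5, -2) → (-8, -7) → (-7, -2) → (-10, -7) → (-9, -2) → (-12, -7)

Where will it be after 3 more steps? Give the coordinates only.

(-13, -2)

The moves between consecutive positions are (-3, -5), (+1, +5), (-3, -5), (+1, +5), (-3, -5); they repeat the 2-cycle [(-3, -5), (+1, +5)].
step 6: apply (+1, +5) → (-11, -2)
step 7: apply (-3, -5) → (-14, -7)
step 8: apply (+1, +5) → (-13, -2)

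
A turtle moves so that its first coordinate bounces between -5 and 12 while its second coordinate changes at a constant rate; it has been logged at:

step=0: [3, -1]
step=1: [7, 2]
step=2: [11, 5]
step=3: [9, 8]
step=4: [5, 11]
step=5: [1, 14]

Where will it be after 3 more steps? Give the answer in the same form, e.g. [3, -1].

The first coordinate travels 4 per step and bounces off the walls at -5 and 12.
  step 6: 1 → -3
  step 7: -3 → -3
  step 8: -3 → 1
The second coordinate changes by +3 each step: at step 8 it is 23.

[1, 23]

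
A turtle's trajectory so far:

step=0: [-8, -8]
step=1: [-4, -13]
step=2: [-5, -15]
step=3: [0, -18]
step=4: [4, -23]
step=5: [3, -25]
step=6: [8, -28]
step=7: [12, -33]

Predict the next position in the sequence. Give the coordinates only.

[11, -35]

Step-to-step displacements: [+4, -5], [-1, -2], [+5, -3], [+4, -5], [-1, -2], [+5, -3], [+4, -5] — a repeating cycle of length 3.
step 8: apply [-1, -2] → [11, -35]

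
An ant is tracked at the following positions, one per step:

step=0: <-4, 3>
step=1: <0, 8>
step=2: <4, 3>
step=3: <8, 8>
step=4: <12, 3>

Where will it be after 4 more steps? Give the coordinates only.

<28, 3>

First: linear, +4 per step → 28 at step 8.
Second: cycles through 3, 8 every 2 steps. Step 8 lands at position 0 of the cycle → 3.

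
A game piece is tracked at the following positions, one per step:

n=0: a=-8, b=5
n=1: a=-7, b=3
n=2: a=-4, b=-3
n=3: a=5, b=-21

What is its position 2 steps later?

The jumps are (+1, -2), (+3, -6), (+9, -18) — a geometric progression with ratio 3.
step 4: a=5, b=-21 + (+27, -54) → a=32, b=-75
step 5: a=32, b=-75 + (+81, -162) → a=113, b=-237

a=113, b=-237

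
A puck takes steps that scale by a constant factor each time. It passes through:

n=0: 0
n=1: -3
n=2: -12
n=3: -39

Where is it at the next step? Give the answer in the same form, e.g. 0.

Step-to-step displacements: -3, -9, -27; each is 3× the previous.
step 4: -39 − 81 → -120

-120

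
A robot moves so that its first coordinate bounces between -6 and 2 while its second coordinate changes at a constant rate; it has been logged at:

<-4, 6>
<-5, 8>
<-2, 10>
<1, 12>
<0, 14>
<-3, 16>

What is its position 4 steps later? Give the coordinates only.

The first coordinate reflects between -6 and 2, moving 3 per step.
  step 6: -3 → -6
  step 7: -6 → -3
  step 8: -3 → 0
  step 9: 0 → 1
The second coordinate changes by +2 each step: at step 9 it is 24.

<1, 24>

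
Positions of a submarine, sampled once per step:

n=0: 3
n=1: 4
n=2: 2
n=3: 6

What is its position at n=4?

-2

The jumps are +1, -2, +4 — a geometric progression with ratio -2.
step 4: 6 − 8 → -2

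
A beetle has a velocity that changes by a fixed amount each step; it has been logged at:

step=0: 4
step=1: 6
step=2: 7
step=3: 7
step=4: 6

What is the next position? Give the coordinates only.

Taking differences between consecutive positions: +2, +1, +0, -1. These grow by -1 each step.
step 5: 6 − 2 → 4

4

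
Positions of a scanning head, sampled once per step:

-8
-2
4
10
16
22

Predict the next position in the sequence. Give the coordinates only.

Each step adds +6 to the position.
step 6: 22 + 6 → 28

28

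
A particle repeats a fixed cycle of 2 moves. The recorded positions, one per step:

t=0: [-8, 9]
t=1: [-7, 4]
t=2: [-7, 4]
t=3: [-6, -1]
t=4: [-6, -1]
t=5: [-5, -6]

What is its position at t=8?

[-4, -11]

Differencing gives [+1, -5], [+0, +0], [+1, -5], [+0, +0], [+1, -5]. This is the pattern [+1, -5], [+0, +0] repeated.
step 6: apply [+0, +0] → [-5, -6]
step 7: apply [+1, -5] → [-4, -11]
step 8: apply [+0, +0] → [-4, -11]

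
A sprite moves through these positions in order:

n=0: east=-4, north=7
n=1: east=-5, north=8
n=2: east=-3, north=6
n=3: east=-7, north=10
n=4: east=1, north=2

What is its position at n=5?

Step-to-step displacements: (-1, +1), (+2, -2), (-4, +4), (+8, -8); each is -2× the previous.
step 5: east=1, north=2 + (-16, +16) → east=-15, north=18

east=-15, north=18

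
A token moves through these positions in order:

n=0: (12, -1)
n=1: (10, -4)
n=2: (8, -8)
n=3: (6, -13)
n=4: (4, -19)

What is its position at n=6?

(0, -34)

First differences are (-2, -3), (-2, -4), (-2, -5), (-2, -6); their common second difference is (+0, -1) (constant acceleration).
step 5: (4, -19) + (-2, -7) → (2, -26)
step 6: (2, -26) + (-2, -8) → (0, -34)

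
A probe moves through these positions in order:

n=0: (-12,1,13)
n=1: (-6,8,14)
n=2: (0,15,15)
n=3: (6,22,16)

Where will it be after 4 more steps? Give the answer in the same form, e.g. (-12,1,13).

Constant displacement of (+6,+7,+1) per step.
step 4: (6,22,16) + (+6,+7,+1) → (12,29,17)
step 5: (12,29,17) + (+6,+7,+1) → (18,36,18)
step 6: (18,36,18) + (+6,+7,+1) → (24,43,19)
step 7: (24,43,19) + (+6,+7,+1) → (30,50,20)

(30,50,20)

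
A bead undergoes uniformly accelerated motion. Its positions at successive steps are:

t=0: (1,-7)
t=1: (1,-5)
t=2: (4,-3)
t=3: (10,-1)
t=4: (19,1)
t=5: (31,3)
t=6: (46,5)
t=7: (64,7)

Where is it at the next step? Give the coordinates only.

First differences are (+0,+2), (+3,+2), (+6,+2), (+9,+2), (+12,+2), (+15,+2), (+18,+2); their common second difference is (+3,+0) (constant acceleration).
step 8: (64,7) + (+21,+2) → (85,9)

(85,9)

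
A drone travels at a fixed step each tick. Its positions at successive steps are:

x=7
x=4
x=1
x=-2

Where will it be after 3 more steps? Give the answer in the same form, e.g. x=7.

x=-11

The position changes by -3 every step.
step 4: -2 − 3 → x=-5
step 5: -5 − 3 → x=-8
step 6: -8 − 3 → x=-11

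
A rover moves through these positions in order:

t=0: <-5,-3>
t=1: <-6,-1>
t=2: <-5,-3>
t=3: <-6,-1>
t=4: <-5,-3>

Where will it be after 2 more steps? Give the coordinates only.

<-5,-3>

Consecutive displacements <-1,+2>, <+1,-2>, <-1,+2>, <+1,-2> scale by a factor of -1 each step.
step 5: <-5,-3> + <-1,+2> → <-6,-1>
step 6: <-6,-1> + <+1,-2> → <-5,-3>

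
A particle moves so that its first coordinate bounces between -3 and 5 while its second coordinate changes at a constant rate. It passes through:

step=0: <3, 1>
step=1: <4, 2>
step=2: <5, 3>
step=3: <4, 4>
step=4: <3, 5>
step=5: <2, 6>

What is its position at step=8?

<-1, 9>

The first coordinate travels 1 per step and bounces off the walls at -3 and 5.
  step 6: 2 → 1
  step 7: 1 → 0
  step 8: 0 → -1
The second coordinate changes by +1 each step: at step 8 it is 9.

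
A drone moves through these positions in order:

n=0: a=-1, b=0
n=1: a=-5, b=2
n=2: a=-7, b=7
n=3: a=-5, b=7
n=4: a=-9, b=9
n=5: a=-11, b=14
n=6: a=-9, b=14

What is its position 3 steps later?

The moves between consecutive positions are (-4, +2), (-2, +5), (+2, +0), (-4, +2), (-2, +5), (+2, +0); they repeat the 3-cycle [(-4, +2), (-2, +5), (+2, +0)].
step 7: apply (-4, +2) → a=-13, b=16
step 8: apply (-2, +5) → a=-15, b=21
step 9: apply (+2, +0) → a=-13, b=21

a=-13, b=21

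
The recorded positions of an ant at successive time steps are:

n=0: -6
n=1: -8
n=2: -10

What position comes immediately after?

Each step adds -2 to the position.
step 3: -10 − 2 → -12

-12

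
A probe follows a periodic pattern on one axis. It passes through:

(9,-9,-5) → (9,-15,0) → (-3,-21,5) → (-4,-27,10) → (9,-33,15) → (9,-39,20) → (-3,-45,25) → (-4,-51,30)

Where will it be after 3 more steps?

(-3,-69,45)

First: cycles through 9, 9, -3, -4 every 4 steps. Step 10 lands at position 2 of the cycle → -3.
Second: linear, -6 per step → -69 at step 10.
Third: linear, +5 per step → 45 at step 10.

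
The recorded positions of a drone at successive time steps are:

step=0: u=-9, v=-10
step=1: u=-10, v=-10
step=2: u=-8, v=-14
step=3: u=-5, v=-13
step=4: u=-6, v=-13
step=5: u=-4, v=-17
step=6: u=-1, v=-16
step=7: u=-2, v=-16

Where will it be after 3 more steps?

Differencing gives (-1,+0), (+2,-4), (+3,+1), (-1,+0), (+2,-4), (+3,+1), (-1,+0). This is the pattern (-1,+0), (+2,-4), (+3,+1) repeated.
step 8: apply (+2,-4) → u=0, v=-20
step 9: apply (+3,+1) → u=3, v=-19
step 10: apply (-1,+0) → u=2, v=-19

u=2, v=-19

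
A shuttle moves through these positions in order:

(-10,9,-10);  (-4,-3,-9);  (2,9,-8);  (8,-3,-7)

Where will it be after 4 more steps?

(32,-3,-3)

First: linear, +6 per step → 32 at step 7.
Second: cycles through 9, -3 every 2 steps. Step 7 lands at position 1 of the cycle → -3.
Third: linear, +1 per step → -3 at step 7.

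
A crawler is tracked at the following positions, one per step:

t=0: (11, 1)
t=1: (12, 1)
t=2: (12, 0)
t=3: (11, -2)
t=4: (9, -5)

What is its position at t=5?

Taking differences between consecutive positions: (+1, +0), (+0, -1), (-1, -2), (-2, -3). These grow by (-1, -1) each step.
step 5: (9, -5) + (-3, -4) → (6, -9)

(6, -9)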